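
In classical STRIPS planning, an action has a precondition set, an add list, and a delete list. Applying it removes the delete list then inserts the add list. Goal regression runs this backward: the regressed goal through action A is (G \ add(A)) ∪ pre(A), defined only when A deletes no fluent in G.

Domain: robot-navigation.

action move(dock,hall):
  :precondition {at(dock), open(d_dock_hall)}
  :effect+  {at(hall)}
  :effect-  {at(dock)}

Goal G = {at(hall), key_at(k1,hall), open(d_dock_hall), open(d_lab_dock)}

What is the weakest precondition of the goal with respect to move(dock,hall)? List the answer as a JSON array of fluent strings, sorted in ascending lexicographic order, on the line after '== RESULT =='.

Regress:
  G ∩ del = {}  (empty — regression defined)
  G \ add = {at(hall), key_at(k1,hall), open(d_dock_hall), open(d_lab_dock)} \ {at(hall)} = {key_at(k1,hall), open(d_dock_hall), open(d_lab_dock)}
  ∪ pre   = {key_at(k1,hall), open(d_dock_hall), open(d_lab_dock)} ∪ {at(dock), open(d_dock_hall)}
          = {at(dock), key_at(k1,hall), open(d_dock_hall), open(d_lab_dock)}

== RESULT ==
["at(dock)", "key_at(k1,hall)", "open(d_dock_hall)", "open(d_lab_dock)"]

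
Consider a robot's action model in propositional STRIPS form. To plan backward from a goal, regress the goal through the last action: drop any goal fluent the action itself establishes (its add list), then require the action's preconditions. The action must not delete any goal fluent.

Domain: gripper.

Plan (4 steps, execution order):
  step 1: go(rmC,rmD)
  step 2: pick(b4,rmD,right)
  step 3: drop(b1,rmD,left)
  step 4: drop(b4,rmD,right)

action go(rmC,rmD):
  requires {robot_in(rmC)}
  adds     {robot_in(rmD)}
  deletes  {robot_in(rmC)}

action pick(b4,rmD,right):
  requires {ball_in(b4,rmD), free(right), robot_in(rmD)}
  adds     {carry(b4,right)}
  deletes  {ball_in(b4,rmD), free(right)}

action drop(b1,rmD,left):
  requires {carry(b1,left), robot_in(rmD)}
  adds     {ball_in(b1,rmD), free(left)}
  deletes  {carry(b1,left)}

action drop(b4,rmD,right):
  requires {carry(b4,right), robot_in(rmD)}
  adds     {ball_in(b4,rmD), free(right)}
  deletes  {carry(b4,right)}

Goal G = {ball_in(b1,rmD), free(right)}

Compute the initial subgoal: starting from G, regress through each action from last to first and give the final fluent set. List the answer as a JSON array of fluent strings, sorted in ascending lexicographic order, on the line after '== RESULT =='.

Regress step by step:
  through step 4 (drop(b4,rmD,right)): drop {free(right)}, keep {ball_in(b1,rmD)}, require {carry(b4,right), robot_in(rmD)}
    → {ball_in(b1,rmD), carry(b4,right), robot_in(rmD)}
  through step 3 (drop(b1,rmD,left)): drop {ball_in(b1,rmD)}, keep {carry(b4,right), robot_in(rmD)}, require {carry(b1,left), robot_in(rmD)}
    → {carry(b1,left), carry(b4,right), robot_in(rmD)}
  through step 2 (pick(b4,rmD,right)): drop {carry(b4,right)}, keep {carry(b1,left), robot_in(rmD)}, require {ball_in(b4,rmD), free(right), robot_in(rmD)}
    → {ball_in(b4,rmD), carry(b1,left), free(right), robot_in(rmD)}
  through step 1 (go(rmC,rmD)): drop {robot_in(rmD)}, keep {ball_in(b4,rmD), carry(b1,left), free(right)}, require {robot_in(rmC)}
    → {ball_in(b4,rmD), carry(b1,left), free(right), robot_in(rmC)}

== RESULT ==
["ball_in(b4,rmD)", "carry(b1,left)", "free(right)", "robot_in(rmC)"]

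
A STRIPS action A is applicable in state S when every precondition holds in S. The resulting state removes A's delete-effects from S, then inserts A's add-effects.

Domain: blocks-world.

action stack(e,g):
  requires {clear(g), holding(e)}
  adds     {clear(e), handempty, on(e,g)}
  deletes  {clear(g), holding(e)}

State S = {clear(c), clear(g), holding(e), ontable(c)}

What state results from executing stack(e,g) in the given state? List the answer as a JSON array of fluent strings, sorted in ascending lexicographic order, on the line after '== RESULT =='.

Progress:
  pre ⊆ S: {clear(g), holding(e)} ⊆ S  — applicable
  S \ del = {clear(c), ontable(c)}
  ∪ add   = {clear(c), clear(e), handempty, on(e,g), ontable(c)}

== RESULT ==
["clear(c)", "clear(e)", "handempty", "on(e,g)", "ontable(c)"]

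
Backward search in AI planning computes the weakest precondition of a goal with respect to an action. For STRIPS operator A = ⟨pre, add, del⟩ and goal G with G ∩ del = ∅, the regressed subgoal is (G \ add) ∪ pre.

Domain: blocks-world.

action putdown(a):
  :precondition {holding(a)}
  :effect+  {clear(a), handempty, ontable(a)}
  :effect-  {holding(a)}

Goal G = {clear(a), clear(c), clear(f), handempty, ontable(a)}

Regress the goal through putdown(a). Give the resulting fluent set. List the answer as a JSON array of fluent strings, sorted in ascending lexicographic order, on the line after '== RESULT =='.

Regress:
  G ∩ del = {}  (empty — regression defined)
  G \ add = {clear(a), clear(c), clear(f), handempty, ontable(a)} \ {clear(a), handempty, ontable(a)} = {clear(c), clear(f)}
  ∪ pre   = {clear(c), clear(f)} ∪ {holding(a)}
          = {clear(c), clear(f), holding(a)}

== RESULT ==
["clear(c)", "clear(f)", "holding(a)"]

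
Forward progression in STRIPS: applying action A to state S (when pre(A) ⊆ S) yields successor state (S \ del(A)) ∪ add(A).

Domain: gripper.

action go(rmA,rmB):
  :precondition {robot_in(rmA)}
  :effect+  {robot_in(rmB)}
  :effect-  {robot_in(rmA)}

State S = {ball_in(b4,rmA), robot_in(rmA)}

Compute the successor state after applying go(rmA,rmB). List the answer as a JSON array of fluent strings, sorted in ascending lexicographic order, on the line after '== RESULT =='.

Compute (S \ del) ∪ add:
  pre ⊆ S: {robot_in(rmA)} ⊆ S  — applicable
  S \ del = {ball_in(b4,rmA)}
  ∪ add   = {ball_in(b4,rmA), robot_in(rmB)}

== RESULT ==
["ball_in(b4,rmA)", "robot_in(rmB)"]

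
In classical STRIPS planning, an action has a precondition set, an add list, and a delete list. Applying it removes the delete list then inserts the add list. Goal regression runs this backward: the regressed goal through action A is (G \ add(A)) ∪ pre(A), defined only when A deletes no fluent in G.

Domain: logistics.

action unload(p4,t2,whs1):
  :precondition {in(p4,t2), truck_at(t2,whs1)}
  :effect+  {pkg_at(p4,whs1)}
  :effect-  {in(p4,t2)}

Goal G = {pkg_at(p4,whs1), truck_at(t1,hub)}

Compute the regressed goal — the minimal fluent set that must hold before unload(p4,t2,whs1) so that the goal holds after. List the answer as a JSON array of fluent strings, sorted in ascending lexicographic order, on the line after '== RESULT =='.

Compute (G \ add) ∪ pre:
  G ∩ del = {}  (empty — regression defined)
  G \ add = {pkg_at(p4,whs1), truck_at(t1,hub)} \ {pkg_at(p4,whs1)} = {truck_at(t1,hub)}
  ∪ pre   = {truck_at(t1,hub)} ∪ {in(p4,t2), truck_at(t2,whs1)}
          = {in(p4,t2), truck_at(t1,hub), truck_at(t2,whs1)}

== RESULT ==
["in(p4,t2)", "truck_at(t1,hub)", "truck_at(t2,whs1)"]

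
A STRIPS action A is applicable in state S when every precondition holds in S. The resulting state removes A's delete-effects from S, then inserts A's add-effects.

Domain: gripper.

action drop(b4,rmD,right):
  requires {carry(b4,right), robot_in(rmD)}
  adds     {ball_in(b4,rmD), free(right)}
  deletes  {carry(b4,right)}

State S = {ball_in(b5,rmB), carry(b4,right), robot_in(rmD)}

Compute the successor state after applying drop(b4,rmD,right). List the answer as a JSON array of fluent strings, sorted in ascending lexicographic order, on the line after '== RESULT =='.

Compute (S \ del) ∪ add:
  pre ⊆ S: {carry(b4,right), robot_in(rmD)} ⊆ S  — applicable
  S \ del = {ball_in(b5,rmB), robot_in(rmD)}
  ∪ add   = {ball_in(b4,rmD), ball_in(b5,rmB), free(right), robot_in(rmD)}

== RESULT ==
["ball_in(b4,rmD)", "ball_in(b5,rmB)", "free(right)", "robot_in(rmD)"]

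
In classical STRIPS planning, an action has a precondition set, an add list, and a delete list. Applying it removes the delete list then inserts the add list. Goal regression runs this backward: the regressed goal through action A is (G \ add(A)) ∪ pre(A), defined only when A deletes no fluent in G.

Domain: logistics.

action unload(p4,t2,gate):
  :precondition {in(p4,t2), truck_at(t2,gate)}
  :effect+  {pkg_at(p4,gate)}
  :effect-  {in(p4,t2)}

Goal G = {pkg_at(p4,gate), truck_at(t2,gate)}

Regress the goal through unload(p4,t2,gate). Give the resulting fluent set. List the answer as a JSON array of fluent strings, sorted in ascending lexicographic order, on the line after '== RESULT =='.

Regress:
  G ∩ del = {}  (empty — regression defined)
  G \ add = {pkg_at(p4,gate), truck_at(t2,gate)} \ {pkg_at(p4,gate)} = {truck_at(t2,gate)}
  ∪ pre   = {truck_at(t2,gate)} ∪ {in(p4,t2), truck_at(t2,gate)}
          = {in(p4,t2), truck_at(t2,gate)}

== RESULT ==
["in(p4,t2)", "truck_at(t2,gate)"]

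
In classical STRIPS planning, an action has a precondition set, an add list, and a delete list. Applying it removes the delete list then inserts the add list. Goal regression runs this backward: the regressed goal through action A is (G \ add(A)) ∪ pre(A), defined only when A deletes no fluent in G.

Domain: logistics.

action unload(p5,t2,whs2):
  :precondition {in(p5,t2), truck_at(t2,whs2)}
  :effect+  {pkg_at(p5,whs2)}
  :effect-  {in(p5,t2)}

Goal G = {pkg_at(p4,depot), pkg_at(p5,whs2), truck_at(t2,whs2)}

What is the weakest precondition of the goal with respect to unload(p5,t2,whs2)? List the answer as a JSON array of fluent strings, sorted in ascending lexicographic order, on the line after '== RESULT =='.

Regress:
  G ∩ del = {}  (empty — regression defined)
  G \ add = {pkg_at(p4,depot), pkg_at(p5,whs2), truck_at(t2,whs2)} \ {pkg_at(p5,whs2)} = {pkg_at(p4,depot), truck_at(t2,whs2)}
  ∪ pre   = {pkg_at(p4,depot), truck_at(t2,whs2)} ∪ {in(p5,t2), truck_at(t2,whs2)}
          = {in(p5,t2), pkg_at(p4,depot), truck_at(t2,whs2)}

== RESULT ==
["in(p5,t2)", "pkg_at(p4,depot)", "truck_at(t2,whs2)"]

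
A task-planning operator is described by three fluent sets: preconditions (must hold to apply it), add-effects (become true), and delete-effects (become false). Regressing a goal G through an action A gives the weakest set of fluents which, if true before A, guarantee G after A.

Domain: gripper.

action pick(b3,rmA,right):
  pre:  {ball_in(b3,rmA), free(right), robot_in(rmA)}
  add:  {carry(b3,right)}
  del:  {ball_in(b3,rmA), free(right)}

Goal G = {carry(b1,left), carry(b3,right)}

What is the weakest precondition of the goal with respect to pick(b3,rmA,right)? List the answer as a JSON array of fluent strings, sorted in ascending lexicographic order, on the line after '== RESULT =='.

Regress:
  G ∩ del = {}  (empty — regression defined)
  G \ add = {carry(b1,left), carry(b3,right)} \ {carry(b3,right)} = {carry(b1,left)}
  ∪ pre   = {carry(b1,left)} ∪ {ball_in(b3,rmA), free(right), robot_in(rmA)}
          = {ball_in(b3,rmA), carry(b1,left), free(right), robot_in(rmA)}

== RESULT ==
["ball_in(b3,rmA)", "carry(b1,left)", "free(right)", "robot_in(rmA)"]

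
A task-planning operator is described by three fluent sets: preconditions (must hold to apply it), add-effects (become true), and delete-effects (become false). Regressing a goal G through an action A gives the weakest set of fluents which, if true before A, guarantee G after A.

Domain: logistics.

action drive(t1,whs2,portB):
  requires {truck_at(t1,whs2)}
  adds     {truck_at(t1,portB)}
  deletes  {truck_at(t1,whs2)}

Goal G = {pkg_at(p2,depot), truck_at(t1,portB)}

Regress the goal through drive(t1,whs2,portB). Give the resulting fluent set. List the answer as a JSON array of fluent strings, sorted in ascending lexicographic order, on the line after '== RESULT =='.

Regress:
  G ∩ del = {}  (empty — regression defined)
  G \ add = {pkg_at(p2,depot), truck_at(t1,portB)} \ {truck_at(t1,portB)} = {pkg_at(p2,depot)}
  ∪ pre   = {pkg_at(p2,depot)} ∪ {truck_at(t1,whs2)}
          = {pkg_at(p2,depot), truck_at(t1,whs2)}

== RESULT ==
["pkg_at(p2,depot)", "truck_at(t1,whs2)"]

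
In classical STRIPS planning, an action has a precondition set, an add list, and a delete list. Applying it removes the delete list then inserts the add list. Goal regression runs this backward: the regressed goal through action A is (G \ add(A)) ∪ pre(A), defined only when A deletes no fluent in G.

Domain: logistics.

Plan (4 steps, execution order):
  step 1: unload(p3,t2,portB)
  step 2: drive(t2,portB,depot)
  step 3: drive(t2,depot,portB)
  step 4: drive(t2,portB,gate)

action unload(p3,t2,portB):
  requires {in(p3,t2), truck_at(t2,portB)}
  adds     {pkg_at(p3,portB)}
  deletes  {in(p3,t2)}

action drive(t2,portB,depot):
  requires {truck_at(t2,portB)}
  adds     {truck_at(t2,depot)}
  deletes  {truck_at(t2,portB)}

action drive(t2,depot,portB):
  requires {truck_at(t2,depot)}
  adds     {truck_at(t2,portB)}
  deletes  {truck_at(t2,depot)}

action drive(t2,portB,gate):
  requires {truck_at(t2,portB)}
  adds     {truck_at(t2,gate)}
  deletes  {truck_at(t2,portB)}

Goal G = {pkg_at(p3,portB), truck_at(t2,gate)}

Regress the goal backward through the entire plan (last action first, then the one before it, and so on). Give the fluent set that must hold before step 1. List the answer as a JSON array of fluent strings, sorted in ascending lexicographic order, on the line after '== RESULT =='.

Work backward from the goal:
  through step 4 (drive(t2,portB,gate)): drop {truck_at(t2,gate)}, keep {pkg_at(p3,portB)}, require {truck_at(t2,portB)}
    → {pkg_at(p3,portB), truck_at(t2,portB)}
  through step 3 (drive(t2,depot,portB)): drop {truck_at(t2,portB)}, keep {pkg_at(p3,portB)}, require {truck_at(t2,depot)}
    → {pkg_at(p3,portB), truck_at(t2,depot)}
  through step 2 (drive(t2,portB,depot)): drop {truck_at(t2,depot)}, keep {pkg_at(p3,portB)}, require {truck_at(t2,portB)}
    → {pkg_at(p3,portB), truck_at(t2,portB)}
  through step 1 (unload(p3,t2,portB)): drop {pkg_at(p3,portB)}, keep {truck_at(t2,portB)}, require {in(p3,t2), truck_at(t2,portB)}
    → {in(p3,t2), truck_at(t2,portB)}

== RESULT ==
["in(p3,t2)", "truck_at(t2,portB)"]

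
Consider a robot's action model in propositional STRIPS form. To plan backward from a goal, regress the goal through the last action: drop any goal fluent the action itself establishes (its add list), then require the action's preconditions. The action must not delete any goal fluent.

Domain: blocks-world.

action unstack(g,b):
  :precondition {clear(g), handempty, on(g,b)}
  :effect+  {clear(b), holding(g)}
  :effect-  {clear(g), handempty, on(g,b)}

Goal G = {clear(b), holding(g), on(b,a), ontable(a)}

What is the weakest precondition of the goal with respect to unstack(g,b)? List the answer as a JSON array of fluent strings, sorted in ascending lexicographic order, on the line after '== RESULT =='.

Regress:
  G ∩ del = {}  (empty — regression defined)
  G \ add = {clear(b), holding(g), on(b,a), ontable(a)} \ {clear(b), holding(g)} = {on(b,a), ontable(a)}
  ∪ pre   = {on(b,a), ontable(a)} ∪ {clear(g), handempty, on(g,b)}
          = {clear(g), handempty, on(b,a), on(g,b), ontable(a)}

== RESULT ==
["clear(g)", "handempty", "on(b,a)", "on(g,b)", "ontable(a)"]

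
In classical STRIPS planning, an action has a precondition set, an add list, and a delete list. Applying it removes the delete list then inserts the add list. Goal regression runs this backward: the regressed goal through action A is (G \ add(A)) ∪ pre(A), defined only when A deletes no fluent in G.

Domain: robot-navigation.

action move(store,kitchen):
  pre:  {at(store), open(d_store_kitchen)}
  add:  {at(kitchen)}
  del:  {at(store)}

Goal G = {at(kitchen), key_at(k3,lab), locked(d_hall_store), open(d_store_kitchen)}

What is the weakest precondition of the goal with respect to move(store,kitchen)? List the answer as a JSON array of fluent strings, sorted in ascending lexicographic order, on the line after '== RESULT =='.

Regress:
  G ∩ del = {}  (empty — regression defined)
  G \ add = {at(kitchen), key_at(k3,lab), locked(d_hall_store), open(d_store_kitchen)} \ {at(kitchen)} = {key_at(k3,lab), locked(d_hall_store), open(d_store_kitchen)}
  ∪ pre   = {key_at(k3,lab), locked(d_hall_store), open(d_store_kitchen)} ∪ {at(store), open(d_store_kitchen)}
          = {at(store), key_at(k3,lab), locked(d_hall_store), open(d_store_kitchen)}

== RESULT ==
["at(store)", "key_at(k3,lab)", "locked(d_hall_store)", "open(d_store_kitchen)"]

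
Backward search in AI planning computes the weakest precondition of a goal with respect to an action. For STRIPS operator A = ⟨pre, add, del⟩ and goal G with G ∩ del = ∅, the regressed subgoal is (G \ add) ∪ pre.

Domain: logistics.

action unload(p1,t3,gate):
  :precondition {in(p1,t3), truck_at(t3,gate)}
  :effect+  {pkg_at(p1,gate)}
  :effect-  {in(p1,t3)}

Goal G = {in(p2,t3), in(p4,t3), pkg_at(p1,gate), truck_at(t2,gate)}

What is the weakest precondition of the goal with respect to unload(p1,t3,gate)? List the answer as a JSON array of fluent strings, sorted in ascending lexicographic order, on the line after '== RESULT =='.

Compute (G \ add) ∪ pre:
  G ∩ del = {}  (empty — regression defined)
  G \ add = {in(p2,t3), in(p4,t3), pkg_at(p1,gate), truck_at(t2,gate)} \ {pkg_at(p1,gate)} = {in(p2,t3), in(p4,t3), truck_at(t2,gate)}
  ∪ pre   = {in(p2,t3), in(p4,t3), truck_at(t2,gate)} ∪ {in(p1,t3), truck_at(t3,gate)}
          = {in(p1,t3), in(p2,t3), in(p4,t3), truck_at(t2,gate), truck_at(t3,gate)}

== RESULT ==
["in(p1,t3)", "in(p2,t3)", "in(p4,t3)", "truck_at(t2,gate)", "truck_at(t3,gate)"]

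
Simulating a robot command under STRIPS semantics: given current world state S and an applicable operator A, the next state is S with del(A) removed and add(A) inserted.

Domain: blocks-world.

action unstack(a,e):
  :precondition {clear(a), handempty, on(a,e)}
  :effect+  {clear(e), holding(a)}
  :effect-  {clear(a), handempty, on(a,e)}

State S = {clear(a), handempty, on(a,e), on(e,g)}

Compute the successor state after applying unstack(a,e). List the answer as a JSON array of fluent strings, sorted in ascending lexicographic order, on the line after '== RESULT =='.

Progress:
  pre ⊆ S: {clear(a), handempty, on(a,e)} ⊆ S  — applicable
  S \ del = {on(e,g)}
  ∪ add   = {clear(e), holding(a), on(e,g)}

== RESULT ==
["clear(e)", "holding(a)", "on(e,g)"]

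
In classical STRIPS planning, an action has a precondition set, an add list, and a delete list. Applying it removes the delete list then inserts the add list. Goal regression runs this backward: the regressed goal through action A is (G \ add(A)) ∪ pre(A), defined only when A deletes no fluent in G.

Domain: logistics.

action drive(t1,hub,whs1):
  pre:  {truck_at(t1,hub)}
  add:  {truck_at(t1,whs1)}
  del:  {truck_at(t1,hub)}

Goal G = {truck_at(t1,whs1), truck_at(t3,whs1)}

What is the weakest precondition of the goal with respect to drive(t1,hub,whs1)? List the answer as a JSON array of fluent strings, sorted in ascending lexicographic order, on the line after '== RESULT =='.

Compute (G \ add) ∪ pre:
  G ∩ del = {}  (empty — regression defined)
  G \ add = {truck_at(t1,whs1), truck_at(t3,whs1)} \ {truck_at(t1,whs1)} = {truck_at(t3,whs1)}
  ∪ pre   = {truck_at(t3,whs1)} ∪ {truck_at(t1,hub)}
          = {truck_at(t1,hub), truck_at(t3,whs1)}

== RESULT ==
["truck_at(t1,hub)", "truck_at(t3,whs1)"]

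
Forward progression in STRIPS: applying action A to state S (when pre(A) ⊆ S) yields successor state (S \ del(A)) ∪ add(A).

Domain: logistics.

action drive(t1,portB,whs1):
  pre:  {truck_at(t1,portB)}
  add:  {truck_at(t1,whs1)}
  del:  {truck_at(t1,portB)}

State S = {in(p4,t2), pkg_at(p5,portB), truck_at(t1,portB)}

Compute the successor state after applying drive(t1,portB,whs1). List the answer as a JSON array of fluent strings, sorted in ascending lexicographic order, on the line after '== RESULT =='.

Progress:
  pre ⊆ S: {truck_at(t1,portB)} ⊆ S  — applicable
  S \ del = {in(p4,t2), pkg_at(p5,portB)}
  ∪ add   = {in(p4,t2), pkg_at(p5,portB), truck_at(t1,whs1)}

== RESULT ==
["in(p4,t2)", "pkg_at(p5,portB)", "truck_at(t1,whs1)"]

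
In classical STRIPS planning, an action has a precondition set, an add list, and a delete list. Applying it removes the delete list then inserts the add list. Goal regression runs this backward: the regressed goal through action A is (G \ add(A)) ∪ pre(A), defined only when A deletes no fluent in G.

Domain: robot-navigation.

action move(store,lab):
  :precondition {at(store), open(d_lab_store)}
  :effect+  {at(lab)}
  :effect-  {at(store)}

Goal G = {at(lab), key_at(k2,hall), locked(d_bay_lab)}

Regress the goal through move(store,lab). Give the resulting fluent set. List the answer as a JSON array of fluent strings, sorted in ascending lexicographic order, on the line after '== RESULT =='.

Compute (G \ add) ∪ pre:
  G ∩ del = {}  (empty — regression defined)
  G \ add = {at(lab), key_at(k2,hall), locked(d_bay_lab)} \ {at(lab)} = {key_at(k2,hall), locked(d_bay_lab)}
  ∪ pre   = {key_at(k2,hall), locked(d_bay_lab)} ∪ {at(store), open(d_lab_store)}
          = {at(store), key_at(k2,hall), locked(d_bay_lab), open(d_lab_store)}

== RESULT ==
["at(store)", "key_at(k2,hall)", "locked(d_bay_lab)", "open(d_lab_store)"]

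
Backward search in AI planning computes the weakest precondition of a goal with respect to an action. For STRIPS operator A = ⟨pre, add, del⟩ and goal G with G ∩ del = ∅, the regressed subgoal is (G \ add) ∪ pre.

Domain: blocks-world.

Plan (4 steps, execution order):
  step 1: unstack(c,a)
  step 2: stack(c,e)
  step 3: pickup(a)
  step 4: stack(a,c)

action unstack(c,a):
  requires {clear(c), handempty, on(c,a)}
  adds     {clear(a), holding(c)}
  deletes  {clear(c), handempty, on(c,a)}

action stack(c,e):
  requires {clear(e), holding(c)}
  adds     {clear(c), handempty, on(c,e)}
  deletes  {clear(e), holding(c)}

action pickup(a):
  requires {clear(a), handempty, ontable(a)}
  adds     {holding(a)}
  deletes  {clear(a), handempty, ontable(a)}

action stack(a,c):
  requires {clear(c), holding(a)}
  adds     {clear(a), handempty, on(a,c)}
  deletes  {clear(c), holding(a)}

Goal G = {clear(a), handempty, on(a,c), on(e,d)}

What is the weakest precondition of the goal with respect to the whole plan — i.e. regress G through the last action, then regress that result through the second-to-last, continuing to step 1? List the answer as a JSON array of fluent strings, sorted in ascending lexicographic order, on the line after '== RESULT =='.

Work backward from the goal:
  through step 4 (stack(a,c)): drop {clear(a), handempty, on(a,c)}, keep {on(e,d)}, require {clear(c), holding(a)}
    → {clear(c), holding(a), on(e,d)}
  through step 3 (pickup(a)): drop {holding(a)}, keep {clear(c), on(e,d)}, require {clear(a), handempty, ontable(a)}
    → {clear(a), clear(c), handempty, on(e,d), ontable(a)}
  through step 2 (stack(c,e)): drop {clear(c), handempty}, keep {clear(a), on(e,d), ontable(a)}, require {clear(e), holding(c)}
    → {clear(a), clear(e), holding(c), on(e,d), ontable(a)}
  through step 1 (unstack(c,a)): drop {clear(a), holding(c)}, keep {clear(e), on(e,d), ontable(a)}, require {clear(c), handempty, on(c,a)}
    → {clear(c), clear(e), handempty, on(c,a), on(e,d), ontable(a)}

== RESULT ==
["clear(c)", "clear(e)", "handempty", "on(c,a)", "on(e,d)", "ontable(a)"]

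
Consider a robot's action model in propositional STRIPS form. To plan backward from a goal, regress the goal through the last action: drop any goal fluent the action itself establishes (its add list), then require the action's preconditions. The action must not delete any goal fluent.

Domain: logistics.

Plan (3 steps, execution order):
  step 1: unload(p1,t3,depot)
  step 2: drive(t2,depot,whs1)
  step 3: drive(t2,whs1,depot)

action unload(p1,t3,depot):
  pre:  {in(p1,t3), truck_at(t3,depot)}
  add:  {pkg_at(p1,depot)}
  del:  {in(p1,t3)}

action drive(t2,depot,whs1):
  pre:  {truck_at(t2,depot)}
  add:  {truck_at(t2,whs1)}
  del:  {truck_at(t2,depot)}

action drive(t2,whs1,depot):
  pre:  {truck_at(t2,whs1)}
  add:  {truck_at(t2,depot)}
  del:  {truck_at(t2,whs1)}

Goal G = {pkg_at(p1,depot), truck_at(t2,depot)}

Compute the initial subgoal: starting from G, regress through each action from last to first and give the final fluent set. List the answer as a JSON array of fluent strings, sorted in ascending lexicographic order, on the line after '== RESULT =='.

Work backward from the goal:
  through step 3 (drive(t2,whs1,depot)): drop {truck_at(t2,depot)}, keep {pkg_at(p1,depot)}, require {truck_at(t2,whs1)}
    → {pkg_at(p1,depot), truck_at(t2,whs1)}
  through step 2 (drive(t2,depot,whs1)): drop {truck_at(t2,whs1)}, keep {pkg_at(p1,depot)}, require {truck_at(t2,depot)}
    → {pkg_at(p1,depot), truck_at(t2,depot)}
  through step 1 (unload(p1,t3,depot)): drop {pkg_at(p1,depot)}, keep {truck_at(t2,depot)}, require {in(p1,t3), truck_at(t3,depot)}
    → {in(p1,t3), truck_at(t2,depot), truck_at(t3,depot)}

== RESULT ==
["in(p1,t3)", "truck_at(t2,depot)", "truck_at(t3,depot)"]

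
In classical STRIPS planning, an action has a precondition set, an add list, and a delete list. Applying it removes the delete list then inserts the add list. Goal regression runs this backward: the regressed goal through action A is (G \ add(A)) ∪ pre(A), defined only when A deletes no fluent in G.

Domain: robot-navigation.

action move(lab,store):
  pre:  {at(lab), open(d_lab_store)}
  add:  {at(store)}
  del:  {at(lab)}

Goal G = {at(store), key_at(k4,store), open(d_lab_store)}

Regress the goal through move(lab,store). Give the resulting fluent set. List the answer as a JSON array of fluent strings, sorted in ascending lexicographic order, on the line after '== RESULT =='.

Regress:
  G ∩ del = {}  (empty — regression defined)
  G \ add = {at(store), key_at(k4,store), open(d_lab_store)} \ {at(store)} = {key_at(k4,store), open(d_lab_store)}
  ∪ pre   = {key_at(k4,store), open(d_lab_store)} ∪ {at(lab), open(d_lab_store)}
          = {at(lab), key_at(k4,store), open(d_lab_store)}

== RESULT ==
["at(lab)", "key_at(k4,store)", "open(d_lab_store)"]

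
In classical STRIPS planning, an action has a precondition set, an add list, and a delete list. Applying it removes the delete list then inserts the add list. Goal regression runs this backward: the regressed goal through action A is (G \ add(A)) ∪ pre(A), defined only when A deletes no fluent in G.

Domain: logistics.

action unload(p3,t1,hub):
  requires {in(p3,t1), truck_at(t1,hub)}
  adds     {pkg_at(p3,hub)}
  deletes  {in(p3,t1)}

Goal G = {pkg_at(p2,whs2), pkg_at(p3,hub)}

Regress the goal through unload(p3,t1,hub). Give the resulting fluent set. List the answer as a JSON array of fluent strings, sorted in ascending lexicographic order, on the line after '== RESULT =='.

Compute (G \ add) ∪ pre:
  G ∩ del = {}  (empty — regression defined)
  G \ add = {pkg_at(p2,whs2), pkg_at(p3,hub)} \ {pkg_at(p3,hub)} = {pkg_at(p2,whs2)}
  ∪ pre   = {pkg_at(p2,whs2)} ∪ {in(p3,t1), truck_at(t1,hub)}
          = {in(p3,t1), pkg_at(p2,whs2), truck_at(t1,hub)}

== RESULT ==
["in(p3,t1)", "pkg_at(p2,whs2)", "truck_at(t1,hub)"]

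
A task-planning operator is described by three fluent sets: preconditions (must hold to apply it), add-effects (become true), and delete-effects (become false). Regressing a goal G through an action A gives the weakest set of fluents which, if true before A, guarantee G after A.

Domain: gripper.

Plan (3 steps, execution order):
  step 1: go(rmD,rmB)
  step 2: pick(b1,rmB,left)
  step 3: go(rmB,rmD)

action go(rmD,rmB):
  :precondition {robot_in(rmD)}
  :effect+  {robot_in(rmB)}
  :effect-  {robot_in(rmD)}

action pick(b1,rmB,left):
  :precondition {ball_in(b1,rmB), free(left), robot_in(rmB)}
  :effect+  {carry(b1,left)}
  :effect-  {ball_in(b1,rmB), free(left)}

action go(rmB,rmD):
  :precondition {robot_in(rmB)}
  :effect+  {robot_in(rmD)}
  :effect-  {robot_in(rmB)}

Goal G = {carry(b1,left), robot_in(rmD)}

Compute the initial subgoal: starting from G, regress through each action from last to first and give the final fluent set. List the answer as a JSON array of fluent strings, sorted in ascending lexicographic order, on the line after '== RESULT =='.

Work backward from the goal:
  through step 3 (go(rmB,rmD)): drop {robot_in(rmD)}, keep {carry(b1,left)}, require {robot_in(rmB)}
    → {carry(b1,left), robot_in(rmB)}
  through step 2 (pick(b1,rmB,left)): drop {carry(b1,left)}, keep {robot_in(rmB)}, require {ball_in(b1,rmB), free(left), robot_in(rmB)}
    → {ball_in(b1,rmB), free(left), robot_in(rmB)}
  through step 1 (go(rmD,rmB)): drop {robot_in(rmB)}, keep {ball_in(b1,rmB), free(left)}, require {robot_in(rmD)}
    → {ball_in(b1,rmB), free(left), robot_in(rmD)}

== RESULT ==
["ball_in(b1,rmB)", "free(left)", "robot_in(rmD)"]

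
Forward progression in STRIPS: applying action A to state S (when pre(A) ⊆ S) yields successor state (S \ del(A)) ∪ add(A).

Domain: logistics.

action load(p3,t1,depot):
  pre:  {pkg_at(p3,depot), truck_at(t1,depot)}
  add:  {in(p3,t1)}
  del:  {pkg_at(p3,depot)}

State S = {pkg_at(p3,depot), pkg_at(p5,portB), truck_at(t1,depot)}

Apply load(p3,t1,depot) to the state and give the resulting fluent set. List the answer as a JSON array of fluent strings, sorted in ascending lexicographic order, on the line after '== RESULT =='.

Progress:
  pre ⊆ S: {pkg_at(p3,depot), truck_at(t1,depot)} ⊆ S  — applicable
  S \ del = {pkg_at(p5,portB), truck_at(t1,depot)}
  ∪ add   = {in(p3,t1), pkg_at(p5,portB), truck_at(t1,depot)}

== RESULT ==
["in(p3,t1)", "pkg_at(p5,portB)", "truck_at(t1,depot)"]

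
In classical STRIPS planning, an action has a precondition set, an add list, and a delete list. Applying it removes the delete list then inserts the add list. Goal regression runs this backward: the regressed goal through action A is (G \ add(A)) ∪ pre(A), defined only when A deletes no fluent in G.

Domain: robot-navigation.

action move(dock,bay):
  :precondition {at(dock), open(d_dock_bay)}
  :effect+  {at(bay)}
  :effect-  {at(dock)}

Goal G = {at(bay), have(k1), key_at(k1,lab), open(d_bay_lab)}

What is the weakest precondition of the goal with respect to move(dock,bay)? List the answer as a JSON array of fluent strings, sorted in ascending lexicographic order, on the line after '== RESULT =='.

Regress:
  G ∩ del = {}  (empty — regression defined)
  G \ add = {at(bay), have(k1), key_at(k1,lab), open(d_bay_lab)} \ {at(bay)} = {have(k1), key_at(k1,lab), open(d_bay_lab)}
  ∪ pre   = {have(k1), key_at(k1,lab), open(d_bay_lab)} ∪ {at(dock), open(d_dock_bay)}
          = {at(dock), have(k1), key_at(k1,lab), open(d_bay_lab), open(d_dock_bay)}

== RESULT ==
["at(dock)", "have(k1)", "key_at(k1,lab)", "open(d_bay_lab)", "open(d_dock_bay)"]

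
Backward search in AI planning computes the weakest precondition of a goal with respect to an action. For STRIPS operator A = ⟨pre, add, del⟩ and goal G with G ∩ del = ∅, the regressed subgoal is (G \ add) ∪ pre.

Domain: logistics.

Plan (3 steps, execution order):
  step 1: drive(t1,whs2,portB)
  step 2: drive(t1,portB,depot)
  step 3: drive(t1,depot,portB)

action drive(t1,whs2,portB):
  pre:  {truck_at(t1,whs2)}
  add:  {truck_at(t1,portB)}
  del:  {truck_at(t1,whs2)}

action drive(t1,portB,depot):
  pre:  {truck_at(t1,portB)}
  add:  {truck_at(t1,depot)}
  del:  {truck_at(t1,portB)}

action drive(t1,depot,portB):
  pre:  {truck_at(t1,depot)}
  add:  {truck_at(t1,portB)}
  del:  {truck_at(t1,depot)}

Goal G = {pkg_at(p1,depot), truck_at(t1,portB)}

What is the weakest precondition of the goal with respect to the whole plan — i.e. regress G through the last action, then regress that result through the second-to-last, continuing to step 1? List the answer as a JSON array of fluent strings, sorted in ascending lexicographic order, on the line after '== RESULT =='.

Regress step by step:
  through step 3 (drive(t1,depot,portB)): drop {truck_at(t1,portB)}, keep {pkg_at(p1,depot)}, require {truck_at(t1,depot)}
    → {pkg_at(p1,depot), truck_at(t1,depot)}
  through step 2 (drive(t1,portB,depot)): drop {truck_at(t1,depot)}, keep {pkg_at(p1,depot)}, require {truck_at(t1,portB)}
    → {pkg_at(p1,depot), truck_at(t1,portB)}
  through step 1 (drive(t1,whs2,portB)): drop {truck_at(t1,portB)}, keep {pkg_at(p1,depot)}, require {truck_at(t1,whs2)}
    → {pkg_at(p1,depot), truck_at(t1,whs2)}

== RESULT ==
["pkg_at(p1,depot)", "truck_at(t1,whs2)"]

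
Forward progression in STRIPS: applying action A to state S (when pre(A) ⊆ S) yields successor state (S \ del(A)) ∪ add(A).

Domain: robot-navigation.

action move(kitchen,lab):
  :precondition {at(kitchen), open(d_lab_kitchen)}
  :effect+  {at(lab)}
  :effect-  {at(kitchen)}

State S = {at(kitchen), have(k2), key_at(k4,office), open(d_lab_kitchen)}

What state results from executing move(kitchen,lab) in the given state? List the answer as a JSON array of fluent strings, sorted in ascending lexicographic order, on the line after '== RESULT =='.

Progress:
  pre ⊆ S: {at(kitchen), open(d_lab_kitchen)} ⊆ S  — applicable
  S \ del = {have(k2), key_at(k4,office), open(d_lab_kitchen)}
  ∪ add   = {at(lab), have(k2), key_at(k4,office), open(d_lab_kitchen)}

== RESULT ==
["at(lab)", "have(k2)", "key_at(k4,office)", "open(d_lab_kitchen)"]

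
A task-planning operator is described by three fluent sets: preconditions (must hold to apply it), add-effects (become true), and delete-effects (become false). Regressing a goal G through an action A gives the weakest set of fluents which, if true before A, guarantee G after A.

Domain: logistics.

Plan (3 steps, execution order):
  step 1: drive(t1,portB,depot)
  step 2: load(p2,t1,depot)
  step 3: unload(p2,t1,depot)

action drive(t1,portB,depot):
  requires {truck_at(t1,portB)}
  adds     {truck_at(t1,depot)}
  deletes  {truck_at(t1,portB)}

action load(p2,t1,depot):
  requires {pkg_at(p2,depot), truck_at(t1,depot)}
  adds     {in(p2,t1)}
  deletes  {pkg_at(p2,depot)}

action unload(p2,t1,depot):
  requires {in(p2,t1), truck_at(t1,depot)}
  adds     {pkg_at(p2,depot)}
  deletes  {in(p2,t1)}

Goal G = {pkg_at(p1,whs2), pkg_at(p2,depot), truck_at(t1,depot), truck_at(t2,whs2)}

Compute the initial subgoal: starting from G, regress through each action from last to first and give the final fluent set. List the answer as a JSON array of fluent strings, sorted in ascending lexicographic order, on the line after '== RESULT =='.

Regress step by step:
  through step 3 (unload(p2,t1,depot)): drop {pkg_at(p2,depot)}, keep {pkg_at(p1,whs2), truck_at(t1,depot), truck_at(t2,whs2)}, require {in(p2,t1), truck_at(t1,depot)}
    → {in(p2,t1), pkg_at(p1,whs2), truck_at(t1,depot), truck_at(t2,whs2)}
  through step 2 (load(p2,t1,depot)): drop {in(p2,t1)}, keep {pkg_at(p1,whs2), truck_at(t1,depot), truck_at(t2,whs2)}, require {pkg_at(p2,depot), truck_at(t1,depot)}
    → {pkg_at(p1,whs2), pkg_at(p2,depot), truck_at(t1,depot), truck_at(t2,whs2)}
  through step 1 (drive(t1,portB,depot)): drop {truck_at(t1,depot)}, keep {pkg_at(p1,whs2), pkg_at(p2,depot), truck_at(t2,whs2)}, require {truck_at(t1,portB)}
    → {pkg_at(p1,whs2), pkg_at(p2,depot), truck_at(t1,portB), truck_at(t2,whs2)}

== RESULT ==
["pkg_at(p1,whs2)", "pkg_at(p2,depot)", "truck_at(t1,portB)", "truck_at(t2,whs2)"]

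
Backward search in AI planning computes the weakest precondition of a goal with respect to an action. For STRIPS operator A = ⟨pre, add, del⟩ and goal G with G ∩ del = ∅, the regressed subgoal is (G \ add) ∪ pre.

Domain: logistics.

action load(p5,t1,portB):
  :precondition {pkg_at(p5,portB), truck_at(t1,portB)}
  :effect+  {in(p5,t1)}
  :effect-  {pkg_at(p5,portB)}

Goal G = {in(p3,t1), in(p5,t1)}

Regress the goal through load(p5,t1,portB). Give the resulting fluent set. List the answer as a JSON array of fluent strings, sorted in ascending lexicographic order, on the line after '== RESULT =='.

Compute (G \ add) ∪ pre:
  G ∩ del = {}  (empty — regression defined)
  G \ add = {in(p3,t1), in(p5,t1)} \ {in(p5,t1)} = {in(p3,t1)}
  ∪ pre   = {in(p3,t1)} ∪ {pkg_at(p5,portB), truck_at(t1,portB)}
          = {in(p3,t1), pkg_at(p5,portB), truck_at(t1,portB)}

== RESULT ==
["in(p3,t1)", "pkg_at(p5,portB)", "truck_at(t1,portB)"]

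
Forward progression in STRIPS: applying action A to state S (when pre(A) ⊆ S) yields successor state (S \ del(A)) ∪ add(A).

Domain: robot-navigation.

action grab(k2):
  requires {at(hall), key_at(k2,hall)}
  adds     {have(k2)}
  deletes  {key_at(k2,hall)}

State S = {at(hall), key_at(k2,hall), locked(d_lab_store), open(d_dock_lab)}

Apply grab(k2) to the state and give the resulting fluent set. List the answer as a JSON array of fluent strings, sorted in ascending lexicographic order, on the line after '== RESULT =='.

Progress:
  pre ⊆ S: {at(hall), key_at(k2,hall)} ⊆ S  — applicable
  S \ del = {at(hall), locked(d_lab_store), open(d_dock_lab)}
  ∪ add   = {at(hall), have(k2), locked(d_lab_store), open(d_dock_lab)}

== RESULT ==
["at(hall)", "have(k2)", "locked(d_lab_store)", "open(d_dock_lab)"]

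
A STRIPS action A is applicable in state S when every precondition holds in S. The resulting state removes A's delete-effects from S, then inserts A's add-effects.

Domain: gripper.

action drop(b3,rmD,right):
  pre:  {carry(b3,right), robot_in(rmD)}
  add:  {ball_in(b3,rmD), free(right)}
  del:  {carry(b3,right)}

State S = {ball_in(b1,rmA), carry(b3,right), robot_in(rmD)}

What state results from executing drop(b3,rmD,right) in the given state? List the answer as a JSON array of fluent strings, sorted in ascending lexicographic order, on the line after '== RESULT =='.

Progress:
  pre ⊆ S: {carry(b3,right), robot_in(rmD)} ⊆ S  — applicable
  S \ del = {ball_in(b1,rmA), robot_in(rmD)}
  ∪ add   = {ball_in(b1,rmA), ball_in(b3,rmD), free(right), robot_in(rmD)}

== RESULT ==
["ball_in(b1,rmA)", "ball_in(b3,rmD)", "free(right)", "robot_in(rmD)"]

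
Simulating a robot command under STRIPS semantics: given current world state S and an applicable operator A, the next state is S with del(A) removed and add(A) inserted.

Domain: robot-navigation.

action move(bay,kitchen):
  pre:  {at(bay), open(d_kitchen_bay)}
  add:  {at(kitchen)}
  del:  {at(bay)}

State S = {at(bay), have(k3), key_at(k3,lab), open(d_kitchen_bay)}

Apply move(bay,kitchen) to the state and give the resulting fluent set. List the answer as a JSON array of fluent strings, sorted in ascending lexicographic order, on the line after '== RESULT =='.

Progress:
  pre ⊆ S: {at(bay), open(d_kitchen_bay)} ⊆ S  — applicable
  S \ del = {have(k3), key_at(k3,lab), open(d_kitchen_bay)}
  ∪ add   = {at(kitchen), have(k3), key_at(k3,lab), open(d_kitchen_bay)}

== RESULT ==
["at(kitchen)", "have(k3)", "key_at(k3,lab)", "open(d_kitchen_bay)"]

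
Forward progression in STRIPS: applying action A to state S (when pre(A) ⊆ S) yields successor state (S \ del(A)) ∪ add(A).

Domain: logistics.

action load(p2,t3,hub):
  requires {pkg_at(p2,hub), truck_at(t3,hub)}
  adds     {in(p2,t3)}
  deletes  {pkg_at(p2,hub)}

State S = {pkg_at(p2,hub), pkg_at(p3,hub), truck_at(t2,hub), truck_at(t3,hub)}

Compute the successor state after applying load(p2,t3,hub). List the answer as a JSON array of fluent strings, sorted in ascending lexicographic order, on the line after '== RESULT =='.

Progress:
  pre ⊆ S: {pkg_at(p2,hub), truck_at(t3,hub)} ⊆ S  — applicable
  S \ del = {pkg_at(p3,hub), truck_at(t2,hub), truck_at(t3,hub)}
  ∪ add   = {in(p2,t3), pkg_at(p3,hub), truck_at(t2,hub), truck_at(t3,hub)}

== RESULT ==
["in(p2,t3)", "pkg_at(p3,hub)", "truck_at(t2,hub)", "truck_at(t3,hub)"]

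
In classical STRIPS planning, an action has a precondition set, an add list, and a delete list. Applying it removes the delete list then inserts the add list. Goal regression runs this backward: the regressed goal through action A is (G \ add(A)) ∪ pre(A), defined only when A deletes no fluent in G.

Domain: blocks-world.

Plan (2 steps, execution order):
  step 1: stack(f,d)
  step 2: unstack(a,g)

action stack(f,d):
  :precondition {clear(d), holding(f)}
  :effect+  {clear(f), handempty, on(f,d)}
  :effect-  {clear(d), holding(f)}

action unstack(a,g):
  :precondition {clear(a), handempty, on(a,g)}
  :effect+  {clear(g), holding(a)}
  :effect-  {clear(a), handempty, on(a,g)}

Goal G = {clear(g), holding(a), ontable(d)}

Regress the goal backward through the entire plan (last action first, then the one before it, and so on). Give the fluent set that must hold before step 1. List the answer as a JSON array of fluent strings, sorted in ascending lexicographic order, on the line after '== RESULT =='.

Regress step by step:
  through step 2 (unstack(a,g)): drop {clear(g), holding(a)}, keep {ontable(d)}, require {clear(a), handempty, on(a,g)}
    → {clear(a), handempty, on(a,g), ontable(d)}
  through step 1 (stack(f,d)): drop {handempty}, keep {clear(a), on(a,g), ontable(d)}, require {clear(d), holding(f)}
    → {clear(a), clear(d), holding(f), on(a,g), ontable(d)}

== RESULT ==
["clear(a)", "clear(d)", "holding(f)", "on(a,g)", "ontable(d)"]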